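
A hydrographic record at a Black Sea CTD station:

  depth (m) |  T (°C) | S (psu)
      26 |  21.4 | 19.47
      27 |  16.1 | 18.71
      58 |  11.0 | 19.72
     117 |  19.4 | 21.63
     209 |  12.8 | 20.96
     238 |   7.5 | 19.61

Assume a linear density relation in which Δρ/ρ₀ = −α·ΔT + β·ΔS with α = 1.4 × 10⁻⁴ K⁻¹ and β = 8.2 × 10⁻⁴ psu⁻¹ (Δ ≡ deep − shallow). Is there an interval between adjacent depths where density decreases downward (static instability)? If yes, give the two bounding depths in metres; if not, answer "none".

Evaluate Δρ/ρ₀ = −αΔT + βΔS across each adjacent pair:
  26–27 m: −αΔT+βΔS = −(1.4 × 10⁻⁴)(-5.3)+(8.2 × 10⁻⁴)(-0.76) = 1.2 × 10⁻⁴ → stable
  27–58 m: −αΔT+βΔS = −(1.4 × 10⁻⁴)(-5.1)+(8.2 × 10⁻⁴)(+1.01) = 1.5 × 10⁻³ → stable
  58–117 m: −αΔT+βΔS = −(1.4 × 10⁻⁴)(+8.4)+(8.2 × 10⁻⁴)(+1.91) = 3.9 × 10⁻⁴ → stable
  117–209 m: −αΔT+βΔS = −(1.4 × 10⁻⁴)(-6.6)+(8.2 × 10⁻⁴)(-0.67) = 3.7 × 10⁻⁴ → stable
  209–238 m: −αΔT+βΔS = −(1.4 × 10⁻⁴)(-5.3)+(8.2 × 10⁻⁴)(-1.35) = -3.7 × 10⁻⁴ → UNSTABLE
The 209–238 m interval has Δρ < 0: lighter water underlies denser water.

209–238 m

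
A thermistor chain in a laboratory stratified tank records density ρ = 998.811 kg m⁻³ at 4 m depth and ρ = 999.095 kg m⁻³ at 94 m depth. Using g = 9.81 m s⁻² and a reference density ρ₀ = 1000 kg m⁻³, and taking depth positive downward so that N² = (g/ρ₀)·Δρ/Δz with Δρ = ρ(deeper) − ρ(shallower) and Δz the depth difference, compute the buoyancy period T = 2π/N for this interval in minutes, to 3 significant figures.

18.8 min

Δρ = 999.095 − 998.811 = 0.284 kg m⁻³ over Δz = 94 − 4 = 90 m.
N² = (9.81/1000) × (0.284/90) = 3.0956 × 10⁻⁵ s⁻².
N = √(3.0956 × 10⁻⁵) = 5.5638 × 10⁻³ rad s⁻¹, so T = 2π/N = 1.1293 × 10³ s = 18.822 min ≈ 18.8 min.
A positive N² confirms static stability across the interval.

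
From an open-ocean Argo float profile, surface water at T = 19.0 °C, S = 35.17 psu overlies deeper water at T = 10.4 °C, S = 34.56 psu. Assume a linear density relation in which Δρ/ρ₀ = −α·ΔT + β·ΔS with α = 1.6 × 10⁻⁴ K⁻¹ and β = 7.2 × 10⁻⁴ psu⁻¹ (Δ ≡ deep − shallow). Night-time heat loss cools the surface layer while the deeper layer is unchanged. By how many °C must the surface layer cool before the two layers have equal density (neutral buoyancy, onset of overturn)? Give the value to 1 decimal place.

Neutral buoyancy requires Δρ = 0, i.e. −α(T_deep − T_surf′) + β(S_deep − S_surf) = 0.
T_surf′ = T_deep − (β/α)·ΔS = 10.4 − (7.2 × 10⁻⁴/1.6 × 10⁻⁴)·(-0.61) = 13.145 °C.
Cooling required: 19.0 − (13.145) = 5.855 °C.

5.9 °C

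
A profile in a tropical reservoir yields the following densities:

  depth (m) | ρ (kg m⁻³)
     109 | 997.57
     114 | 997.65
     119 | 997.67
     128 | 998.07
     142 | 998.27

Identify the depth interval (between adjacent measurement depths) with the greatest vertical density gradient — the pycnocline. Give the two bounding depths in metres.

119–128 m

Compute the density gradient over each adjacent pair:
  109–114 m: Δρ/Δz = 0.08/5 = 0.016 kg m⁻⁴
  114–119 m: Δρ/Δz = 0.02/5 = 4.0 × 10⁻³ kg m⁻⁴
  119–128 m: Δρ/Δz = 0.40/9 = 0.044 kg m⁻⁴
  128–142 m: Δρ/Δz = 0.20/14 = 0.014 kg m⁻⁴
The largest gradient is in the 119–128 m interval — the pycnocline.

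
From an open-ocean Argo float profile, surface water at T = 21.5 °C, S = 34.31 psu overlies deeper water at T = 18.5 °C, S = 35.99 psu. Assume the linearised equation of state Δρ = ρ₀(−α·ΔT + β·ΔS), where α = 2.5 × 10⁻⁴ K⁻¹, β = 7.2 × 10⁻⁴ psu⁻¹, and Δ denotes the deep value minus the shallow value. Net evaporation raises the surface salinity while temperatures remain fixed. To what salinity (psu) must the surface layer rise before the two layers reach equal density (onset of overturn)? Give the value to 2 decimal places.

Neutral buoyancy requires −α(T_deep − T_surf) + β(S_deep − S_surf′) = 0.
S_surf′ = S_deep − (α/β)·ΔT = 35.99 − (2.5 × 10⁻⁴/7.2 × 10⁻⁴)·(-3.0) = 37.0317 psu.
Increase required: 37.0317 − 34.31 = 2.7217 psu.

37.03 psu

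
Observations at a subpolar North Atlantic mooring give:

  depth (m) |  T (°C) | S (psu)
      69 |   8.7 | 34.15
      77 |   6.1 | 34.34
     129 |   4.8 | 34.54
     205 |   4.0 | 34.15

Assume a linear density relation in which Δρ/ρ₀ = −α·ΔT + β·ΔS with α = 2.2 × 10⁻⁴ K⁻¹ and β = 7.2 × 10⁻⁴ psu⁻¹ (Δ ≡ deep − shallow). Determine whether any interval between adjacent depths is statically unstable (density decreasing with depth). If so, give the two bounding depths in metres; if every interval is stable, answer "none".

129–205 m

Evaluate Δρ/ρ₀ = −αΔT + βΔS across each adjacent pair:
  69–77 m: −αΔT+βΔS = −(2.2 × 10⁻⁴)(-2.6)+(7.2 × 10⁻⁴)(+0.19) = 7.1 × 10⁻⁴ → stable
  77–129 m: −αΔT+βΔS = −(2.2 × 10⁻⁴)(-1.3)+(7.2 × 10⁻⁴)(+0.20) = 4.3 × 10⁻⁴ → stable
  129–205 m: −αΔT+βΔS = −(2.2 × 10⁻⁴)(-0.8)+(7.2 × 10⁻⁴)(-0.39) = -1.0 × 10⁻⁴ → UNSTABLE
The 129–205 m interval has Δρ < 0: lighter water underlies denser water.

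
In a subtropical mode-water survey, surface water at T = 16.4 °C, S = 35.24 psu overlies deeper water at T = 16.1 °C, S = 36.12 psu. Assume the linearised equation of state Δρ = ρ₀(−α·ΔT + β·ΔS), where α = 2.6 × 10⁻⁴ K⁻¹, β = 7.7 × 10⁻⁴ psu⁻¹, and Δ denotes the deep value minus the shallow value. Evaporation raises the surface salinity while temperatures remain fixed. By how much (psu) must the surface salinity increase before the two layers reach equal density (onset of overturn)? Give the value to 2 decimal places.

Neutral buoyancy requires −α(T_deep − T_surf) + β(S_deep − S_surf′) = 0.
S_surf′ = S_deep − (α/β)·ΔT = 36.12 − (2.6 × 10⁻⁴/7.7 × 10⁻⁴)·(-0.3) = 36.2213 psu.
Increase required: 36.2213 − 35.24 = 0.9813 psu.

0.98 psu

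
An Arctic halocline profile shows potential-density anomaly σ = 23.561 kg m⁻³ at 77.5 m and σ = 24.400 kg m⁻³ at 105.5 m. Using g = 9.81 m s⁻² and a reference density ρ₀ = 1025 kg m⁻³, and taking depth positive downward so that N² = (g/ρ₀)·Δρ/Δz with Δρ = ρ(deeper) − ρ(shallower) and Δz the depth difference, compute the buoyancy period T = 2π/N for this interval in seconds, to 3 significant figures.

Δρ = 1024.400 − 1023.561 = 0.839 kg m⁻³ over Δz = 105.5 − 77.5 = 28 m.
N² = (9.81/1025) × (0.839/28) = 2.8678 × 10⁻⁴ s⁻².
N = √(2.8678 × 10⁻⁴) = 0.016935 rad s⁻¹, so T = 2π/N = 371.02 s ≈ 371 s.

371 s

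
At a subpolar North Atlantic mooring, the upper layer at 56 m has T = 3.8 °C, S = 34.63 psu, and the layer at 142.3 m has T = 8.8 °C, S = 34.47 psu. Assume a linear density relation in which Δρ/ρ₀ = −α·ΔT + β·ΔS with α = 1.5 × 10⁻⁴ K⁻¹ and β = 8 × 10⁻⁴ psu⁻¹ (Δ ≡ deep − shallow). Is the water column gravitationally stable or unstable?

ΔT = 8.8 − 3.8 = +5.0 K and ΔS = 34.47 − 34.63 = -0.16 psu (deep − shallow).
−αΔT = -7.50 × 10⁻⁴; βΔS = -1.28 × 10⁻⁴; sum Δρ/ρ₀ = -8.78 × 10⁻⁴.
Δρ/ρ₀ < 0, so Δρ < 0: deeper water is lighter → statically unstable; the column would overturn.

unstable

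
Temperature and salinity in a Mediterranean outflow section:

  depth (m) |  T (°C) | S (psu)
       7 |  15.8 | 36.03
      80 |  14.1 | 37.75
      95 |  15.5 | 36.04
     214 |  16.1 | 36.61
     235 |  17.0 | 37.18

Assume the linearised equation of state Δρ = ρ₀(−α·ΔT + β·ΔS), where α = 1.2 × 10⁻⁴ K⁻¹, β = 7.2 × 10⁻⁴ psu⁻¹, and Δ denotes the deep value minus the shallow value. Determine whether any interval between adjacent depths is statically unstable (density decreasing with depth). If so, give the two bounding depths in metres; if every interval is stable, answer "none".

Evaluate Δρ/ρ₀ = −αΔT + βΔS across each adjacent pair:
  7–80 m: −αΔT+βΔS = −(1.2 × 10⁻⁴)(-1.7)+(7.2 × 10⁻⁴)(+1.72) = 1.4 × 10⁻³ → stable
  80–95 m: −αΔT+βΔS = −(1.2 × 10⁻⁴)(+1.4)+(7.2 × 10⁻⁴)(-1.71) = -1.4 × 10⁻³ → UNSTABLE
  95–214 m: −αΔT+βΔS = −(1.2 × 10⁻⁴)(+0.6)+(7.2 × 10⁻⁴)(+0.57) = 3.4 × 10⁻⁴ → stable
  214–235 m: −αΔT+βΔS = −(1.2 × 10⁻⁴)(+0.9)+(7.2 × 10⁻⁴)(+0.57) = 3.0 × 10⁻⁴ → stable
The 80–95 m interval has Δρ < 0: lighter water underlies denser water.

80–95 m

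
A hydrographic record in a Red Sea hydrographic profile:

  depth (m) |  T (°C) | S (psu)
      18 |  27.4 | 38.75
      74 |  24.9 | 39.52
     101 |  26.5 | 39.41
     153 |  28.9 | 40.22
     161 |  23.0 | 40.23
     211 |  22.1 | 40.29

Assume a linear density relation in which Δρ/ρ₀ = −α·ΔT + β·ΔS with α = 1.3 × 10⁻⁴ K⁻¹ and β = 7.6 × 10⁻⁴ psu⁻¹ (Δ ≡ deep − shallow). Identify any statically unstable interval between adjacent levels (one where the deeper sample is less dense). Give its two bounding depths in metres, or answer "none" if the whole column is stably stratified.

74–101 m

Evaluate Δρ/ρ₀ = −αΔT + βΔS across each adjacent pair:
  18–74 m: −αΔT+βΔS = −(1.3 × 10⁻⁴)(-2.5)+(7.6 × 10⁻⁴)(+0.77) = 9.1 × 10⁻⁴ → stable
  74–101 m: −αΔT+βΔS = −(1.3 × 10⁻⁴)(+1.6)+(7.6 × 10⁻⁴)(-0.11) = -2.9 × 10⁻⁴ → UNSTABLE
  101–153 m: −αΔT+βΔS = −(1.3 × 10⁻⁴)(+2.4)+(7.6 × 10⁻⁴)(+0.81) = 3.0 × 10⁻⁴ → stable
  153–161 m: −αΔT+βΔS = −(1.3 × 10⁻⁴)(-5.9)+(7.6 × 10⁻⁴)(+0.01) = 7.7 × 10⁻⁴ → stable
  161–211 m: −αΔT+βΔS = −(1.3 × 10⁻⁴)(-0.9)+(7.6 × 10⁻⁴)(+0.06) = 1.6 × 10⁻⁴ → stable
The 74–101 m interval has Δρ < 0: lighter water underlies denser water.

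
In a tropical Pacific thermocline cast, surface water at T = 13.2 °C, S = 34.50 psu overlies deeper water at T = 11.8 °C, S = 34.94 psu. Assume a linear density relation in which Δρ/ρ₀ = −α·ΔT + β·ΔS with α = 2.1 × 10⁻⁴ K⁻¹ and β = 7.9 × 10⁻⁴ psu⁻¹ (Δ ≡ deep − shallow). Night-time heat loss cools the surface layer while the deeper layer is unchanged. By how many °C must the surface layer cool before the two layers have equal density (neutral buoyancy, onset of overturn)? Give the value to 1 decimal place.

3.1 °C

Neutral buoyancy requires Δρ = 0, i.e. −α(T_deep − T_surf′) + β(S_deep − S_surf) = 0.
T_surf′ = T_deep − (β/α)·ΔS = 11.8 − (7.9 × 10⁻⁴/2.1 × 10⁻⁴)·(+0.44) = 10.145 °C.
Cooling required: 13.2 − (10.145) = 3.055 °C.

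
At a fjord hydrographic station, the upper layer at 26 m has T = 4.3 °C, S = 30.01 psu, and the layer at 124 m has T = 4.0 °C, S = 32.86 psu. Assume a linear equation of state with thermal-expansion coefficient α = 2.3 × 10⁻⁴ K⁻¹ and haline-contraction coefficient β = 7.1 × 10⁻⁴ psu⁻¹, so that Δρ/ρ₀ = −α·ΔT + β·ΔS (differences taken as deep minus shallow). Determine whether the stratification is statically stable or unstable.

stable

ΔT = 4.0 − 4.3 = -0.3 K and ΔS = 32.86 − 30.01 = +2.85 psu (deep − shallow).
−αΔT = 6.90 × 10⁻⁵; βΔS = 2.0235 × 10⁻³; sum Δρ/ρ₀ = 2.0925 × 10⁻³.
Δρ/ρ₀ > 0, so Δρ > 0: deeper water is denser → statically stable.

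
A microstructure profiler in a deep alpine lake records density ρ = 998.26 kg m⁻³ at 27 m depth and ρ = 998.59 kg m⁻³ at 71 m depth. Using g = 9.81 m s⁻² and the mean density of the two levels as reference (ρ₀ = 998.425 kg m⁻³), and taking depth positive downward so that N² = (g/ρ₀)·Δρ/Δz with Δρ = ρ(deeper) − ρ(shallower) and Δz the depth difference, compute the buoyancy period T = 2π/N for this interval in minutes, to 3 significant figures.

Δρ = 998.59 − 998.26 = 0.33 kg m⁻³ over Δz = 71 − 27 = 44 m.
N² = (9.81/998.425) × (0.33/44) = 7.3691 × 10⁻⁵ s⁻².
N = √(7.3691 × 10⁻⁵) = 8.5843 × 10⁻³ rad s⁻¹, so T = 2π/N = 731.94 s = 12.199 min ≈ 12.2 min.
Since Δρ > 0 the layer is stably stratified.

12.2 min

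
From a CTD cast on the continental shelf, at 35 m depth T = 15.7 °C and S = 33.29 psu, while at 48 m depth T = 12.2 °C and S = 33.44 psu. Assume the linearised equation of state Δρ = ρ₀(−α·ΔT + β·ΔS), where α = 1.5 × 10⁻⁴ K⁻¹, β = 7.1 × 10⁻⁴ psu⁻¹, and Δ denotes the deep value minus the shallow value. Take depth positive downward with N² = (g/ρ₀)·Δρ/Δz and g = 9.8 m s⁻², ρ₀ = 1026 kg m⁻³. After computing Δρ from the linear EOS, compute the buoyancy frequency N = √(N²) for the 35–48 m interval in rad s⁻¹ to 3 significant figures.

0.0218 rad s⁻¹

ΔT = -3.5 K, ΔS = +0.15 psu (deep − shallow).
Δρ/ρ₀ = −αΔT + βΔS = 5.25 × 10⁻⁴ + 1.065 × 10⁻⁴ = 6.315 × 10⁻⁴, so Δρ ≈ 0.6479 kg m⁻³.
N² = (g/ρ₀)·Δρ/Δz = g·(Δρ/ρ₀)/Δz = 9.8 × 6.315 × 10⁻⁴ / 13 = 4.7605 × 10⁻⁴ s⁻².
N = √(4.7605 × 10⁻⁴) = 0.021819 rad s⁻¹ ≈ 0.0218 rad s⁻¹.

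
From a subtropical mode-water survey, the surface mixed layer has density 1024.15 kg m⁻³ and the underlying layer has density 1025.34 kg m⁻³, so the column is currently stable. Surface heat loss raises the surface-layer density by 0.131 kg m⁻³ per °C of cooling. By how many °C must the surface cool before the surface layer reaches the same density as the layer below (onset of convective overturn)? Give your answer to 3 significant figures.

Density deficit of the surface layer: 1025.34 − 1024.15 = 1.19 kg m⁻³.
Required change = 1.19 / 0.131 = 9.08 °C.

9.08 °C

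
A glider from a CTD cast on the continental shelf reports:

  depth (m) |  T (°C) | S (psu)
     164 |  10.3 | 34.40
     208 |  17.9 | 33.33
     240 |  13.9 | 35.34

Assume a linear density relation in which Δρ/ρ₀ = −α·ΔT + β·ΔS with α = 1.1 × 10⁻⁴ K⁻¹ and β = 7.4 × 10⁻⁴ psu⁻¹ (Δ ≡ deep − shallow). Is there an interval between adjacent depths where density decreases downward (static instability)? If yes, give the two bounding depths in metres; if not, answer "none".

Evaluate Δρ/ρ₀ = −αΔT + βΔS across each adjacent pair:
  164–208 m: −αΔT+βΔS = −(1.1 × 10⁻⁴)(+7.6)+(7.4 × 10⁻⁴)(-1.07) = -1.6 × 10⁻³ → UNSTABLE
  208–240 m: −αΔT+βΔS = −(1.1 × 10⁻⁴)(-4.0)+(7.4 × 10⁻⁴)(+2.01) = 1.9 × 10⁻³ → stable
The 164–208 m interval has Δρ < 0: lighter water underlies denser water.

164–208 m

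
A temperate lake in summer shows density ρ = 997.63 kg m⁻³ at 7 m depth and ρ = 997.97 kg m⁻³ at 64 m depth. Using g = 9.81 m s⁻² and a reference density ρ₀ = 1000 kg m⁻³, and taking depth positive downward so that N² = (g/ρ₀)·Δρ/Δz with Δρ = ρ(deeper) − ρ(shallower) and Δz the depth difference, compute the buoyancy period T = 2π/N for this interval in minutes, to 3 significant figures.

Δρ = 997.97 − 997.63 = 0.34 kg m⁻³ over Δz = 64 − 7 = 57 m.
N² = (9.81/1000) × (0.34/57) = 5.8516 × 10⁻⁵ s⁻².
N = √(5.8516 × 10⁻⁵) = 7.6496 × 10⁻³ rad s⁻¹, so T = 2π/N = 821.37 s = 13.690 min ≈ 13.7 min.

13.7 min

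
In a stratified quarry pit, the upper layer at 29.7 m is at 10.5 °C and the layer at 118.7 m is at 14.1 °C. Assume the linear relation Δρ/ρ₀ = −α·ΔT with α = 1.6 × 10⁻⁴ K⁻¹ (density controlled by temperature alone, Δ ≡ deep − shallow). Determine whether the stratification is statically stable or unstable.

unstable

ΔT = 14.1 − 10.5 = +3.6 K, so Δρ/ρ₀ = −αΔT = -5.76 × 10⁻⁴.
Δρ/ρ₀ < 0, so Δρ < 0: deeper water is lighter → statically unstable; the column would overturn.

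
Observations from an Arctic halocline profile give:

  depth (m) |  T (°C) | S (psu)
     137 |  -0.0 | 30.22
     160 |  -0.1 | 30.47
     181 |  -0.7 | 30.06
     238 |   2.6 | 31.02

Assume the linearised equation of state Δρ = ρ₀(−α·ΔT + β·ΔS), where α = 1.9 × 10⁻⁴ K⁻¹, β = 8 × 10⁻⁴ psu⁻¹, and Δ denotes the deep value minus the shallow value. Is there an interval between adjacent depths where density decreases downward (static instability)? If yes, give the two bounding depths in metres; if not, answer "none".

160–181 m

Evaluate Δρ/ρ₀ = −αΔT + βΔS across each adjacent pair:
  137–160 m: −αΔT+βΔS = −(1.9 × 10⁻⁴)(-0.1)+(8 × 10⁻⁴)(+0.25) = 2.2 × 10⁻⁴ → stable
  160–181 m: −αΔT+βΔS = −(1.9 × 10⁻⁴)(-0.6)+(8 × 10⁻⁴)(-0.41) = -2.1 × 10⁻⁴ → UNSTABLE
  181–238 m: −αΔT+βΔS = −(1.9 × 10⁻⁴)(+3.3)+(8 × 10⁻⁴)(+0.96) = 1.4 × 10⁻⁴ → stable
The 160–181 m interval has Δρ < 0: lighter water underlies denser water.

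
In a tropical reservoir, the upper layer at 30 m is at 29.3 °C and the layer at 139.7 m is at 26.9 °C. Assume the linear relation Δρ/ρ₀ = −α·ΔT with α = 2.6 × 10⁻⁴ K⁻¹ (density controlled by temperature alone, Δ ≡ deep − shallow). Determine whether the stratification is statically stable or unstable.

ΔT = 26.9 − 29.3 = -2.4 K, so Δρ/ρ₀ = −αΔT = 6.24 × 10⁻⁴.
Δρ/ρ₀ > 0, so Δρ > 0: deeper water is denser → statically stable.

stable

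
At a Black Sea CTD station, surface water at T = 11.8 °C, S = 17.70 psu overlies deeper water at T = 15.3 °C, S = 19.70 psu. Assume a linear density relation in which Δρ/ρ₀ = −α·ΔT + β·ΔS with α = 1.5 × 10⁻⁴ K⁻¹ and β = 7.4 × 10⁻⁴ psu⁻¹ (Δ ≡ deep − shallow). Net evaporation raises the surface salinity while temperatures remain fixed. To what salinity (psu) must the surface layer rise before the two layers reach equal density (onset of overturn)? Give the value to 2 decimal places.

Neutral buoyancy requires −α(T_deep − T_surf) + β(S_deep − S_surf′) = 0.
S_surf′ = S_deep − (α/β)·ΔT = 19.70 − (1.5 × 10⁻⁴/7.4 × 10⁻⁴)·(+3.5) = 18.9905 psu.
Increase required: 18.9905 − 17.70 = 1.2905 psu.

18.99 psu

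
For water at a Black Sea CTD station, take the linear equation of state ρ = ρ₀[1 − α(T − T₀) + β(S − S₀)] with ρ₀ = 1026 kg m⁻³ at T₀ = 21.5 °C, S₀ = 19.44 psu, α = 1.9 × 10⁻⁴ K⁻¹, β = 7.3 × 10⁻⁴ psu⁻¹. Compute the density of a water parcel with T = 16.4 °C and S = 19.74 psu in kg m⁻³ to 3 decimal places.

1027.219 kg m⁻³

T − T₀ = -5.1 K, S − S₀ = +0.30 psu.
Bracket = 1 − α·(-5.1) + β·(+0.30) = 1 + (1.188 × 10⁻³) = 1.0011880.
ρ = 1026 × 1.0011880 = 1027.219 kg m⁻³.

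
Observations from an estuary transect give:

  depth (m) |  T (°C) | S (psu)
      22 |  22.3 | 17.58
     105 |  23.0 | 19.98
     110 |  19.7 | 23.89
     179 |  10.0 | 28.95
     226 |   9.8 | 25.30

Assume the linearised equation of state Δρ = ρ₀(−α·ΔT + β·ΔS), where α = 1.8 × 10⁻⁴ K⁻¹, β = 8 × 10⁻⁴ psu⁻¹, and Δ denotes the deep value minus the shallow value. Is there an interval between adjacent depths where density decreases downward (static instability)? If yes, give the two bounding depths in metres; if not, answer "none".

Evaluate Δρ/ρ₀ = −αΔT + βΔS across each adjacent pair:
  22–105 m: −αΔT+βΔS = −(1.8 × 10⁻⁴)(+0.7)+(8 × 10⁻⁴)(+2.40) = 1.8 × 10⁻³ → stable
  105–110 m: −αΔT+βΔS = −(1.8 × 10⁻⁴)(-3.3)+(8 × 10⁻⁴)(+3.91) = 3.7 × 10⁻³ → stable
  110–179 m: −αΔT+βΔS = −(1.8 × 10⁻⁴)(-9.7)+(8 × 10⁻⁴)(+5.06) = 5.8 × 10⁻³ → stable
  179–226 m: −αΔT+βΔS = −(1.8 × 10⁻⁴)(-0.2)+(8 × 10⁻⁴)(-3.65) = -2.9 × 10⁻³ → UNSTABLE
The 179–226 m interval has Δρ < 0: lighter water underlies denser water.

179–226 m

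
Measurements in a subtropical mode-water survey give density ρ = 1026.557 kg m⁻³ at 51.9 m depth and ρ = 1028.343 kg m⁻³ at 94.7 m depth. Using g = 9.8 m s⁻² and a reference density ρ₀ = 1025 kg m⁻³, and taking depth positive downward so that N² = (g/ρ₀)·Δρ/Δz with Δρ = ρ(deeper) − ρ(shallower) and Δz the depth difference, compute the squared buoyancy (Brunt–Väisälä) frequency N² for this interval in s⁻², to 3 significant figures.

3.99 × 10⁻⁴ s⁻²

Δρ = 1028.343 − 1026.557 = 1.786 kg m⁻³ over Δz = 94.7 − 51.9 = 42.8 m.
N² = (9.8/1025) × (1.786/42.8) = 3.9897 × 10⁻⁴ s⁻² ≈ 3.99 × 10⁻⁴ s⁻².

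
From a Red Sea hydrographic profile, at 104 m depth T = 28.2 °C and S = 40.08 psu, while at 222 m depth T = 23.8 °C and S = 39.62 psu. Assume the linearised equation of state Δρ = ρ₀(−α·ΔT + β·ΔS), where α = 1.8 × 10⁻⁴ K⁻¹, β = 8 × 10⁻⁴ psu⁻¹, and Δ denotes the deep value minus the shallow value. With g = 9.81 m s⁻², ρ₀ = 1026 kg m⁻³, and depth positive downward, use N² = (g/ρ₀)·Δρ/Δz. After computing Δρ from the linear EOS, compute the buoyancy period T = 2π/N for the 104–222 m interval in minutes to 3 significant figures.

17.6 min

ΔT = -4.4 K, ΔS = -0.46 psu (deep − shallow).
Δρ/ρ₀ = −αΔT + βΔS = 7.92 × 10⁻⁴ − 3.68 × 10⁻⁴ = 4.24 × 10⁻⁴, so Δρ ≈ 0.4350 kg m⁻³.
N² = (g/ρ₀)·Δρ/Δz = g·(Δρ/ρ₀)/Δz = 9.81 × 4.24 × 10⁻⁴ / 118 = 3.5249 × 10⁻⁵ s⁻².
N = √(3.5249 × 10⁻⁵) = 5.9371 × 10⁻³ rad s⁻¹ → T = 2π/N = 1.0583 × 10³ s = 17.638 min ≈ 17.6 min.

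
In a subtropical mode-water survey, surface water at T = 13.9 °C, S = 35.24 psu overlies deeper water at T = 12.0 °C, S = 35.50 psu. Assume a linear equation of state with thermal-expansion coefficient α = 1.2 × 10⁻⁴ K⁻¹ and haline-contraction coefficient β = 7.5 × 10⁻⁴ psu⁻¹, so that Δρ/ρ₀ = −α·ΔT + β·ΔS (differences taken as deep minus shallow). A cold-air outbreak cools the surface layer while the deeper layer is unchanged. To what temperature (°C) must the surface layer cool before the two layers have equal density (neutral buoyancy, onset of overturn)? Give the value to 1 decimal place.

10.4 °C

Neutral buoyancy requires Δρ = 0, i.e. −α(T_deep − T_surf′) + β(S_deep − S_surf) = 0.
T_surf′ = T_deep − (β/α)·ΔS = 12.0 − (7.5 × 10⁻⁴/1.2 × 10⁻⁴)·(+0.26) = 10.375 °C.
Cooling required: 13.9 − (10.375) = 3.525 °C.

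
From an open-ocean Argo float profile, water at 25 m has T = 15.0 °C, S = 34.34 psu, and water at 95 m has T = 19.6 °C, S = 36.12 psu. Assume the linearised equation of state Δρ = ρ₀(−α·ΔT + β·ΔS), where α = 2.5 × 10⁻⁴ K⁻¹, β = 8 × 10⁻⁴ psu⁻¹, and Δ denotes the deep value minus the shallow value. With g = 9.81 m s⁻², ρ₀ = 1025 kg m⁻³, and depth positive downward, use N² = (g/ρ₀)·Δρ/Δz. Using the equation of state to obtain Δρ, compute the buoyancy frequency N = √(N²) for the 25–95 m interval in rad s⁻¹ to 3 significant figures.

ΔT = +4.6 K, ΔS = +1.78 psu (deep − shallow).
Δρ/ρ₀ = −αΔT + βΔS = -1.15 × 10⁻³ + 1.424 × 10⁻³ = 2.74 × 10⁻⁴, so Δρ ≈ 0.2809 kg m⁻³.
N² = (g/ρ₀)·Δρ/Δz = g·(Δρ/ρ₀)/Δz = 9.81 × 2.74 × 10⁻⁴ / 70 = 3.8399 × 10⁻⁵ s⁻².
N = √(3.8399 × 10⁻⁵) = 6.1967 × 10⁻³ rad s⁻¹ ≈ 6.20 × 10⁻³ rad s⁻¹.

6.20 × 10⁻³ rad s⁻¹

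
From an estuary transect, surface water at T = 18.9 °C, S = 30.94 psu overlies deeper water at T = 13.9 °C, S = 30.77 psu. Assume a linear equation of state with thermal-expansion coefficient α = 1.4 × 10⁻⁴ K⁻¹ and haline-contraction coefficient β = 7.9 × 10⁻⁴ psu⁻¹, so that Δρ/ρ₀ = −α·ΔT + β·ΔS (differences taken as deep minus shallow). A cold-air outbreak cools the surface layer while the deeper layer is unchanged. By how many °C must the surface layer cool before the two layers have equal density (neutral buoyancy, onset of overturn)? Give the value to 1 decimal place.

Neutral buoyancy requires Δρ = 0, i.e. −α(T_deep − T_surf′) + β(S_deep − S_surf) = 0.
T_surf′ = T_deep − (β/α)·ΔS = 13.9 − (7.9 × 10⁻⁴/1.4 × 10⁻⁴)·(-0.17) = 14.859 °C.
Cooling required: 18.9 − (14.859) = 4.041 °C.

4.0 °C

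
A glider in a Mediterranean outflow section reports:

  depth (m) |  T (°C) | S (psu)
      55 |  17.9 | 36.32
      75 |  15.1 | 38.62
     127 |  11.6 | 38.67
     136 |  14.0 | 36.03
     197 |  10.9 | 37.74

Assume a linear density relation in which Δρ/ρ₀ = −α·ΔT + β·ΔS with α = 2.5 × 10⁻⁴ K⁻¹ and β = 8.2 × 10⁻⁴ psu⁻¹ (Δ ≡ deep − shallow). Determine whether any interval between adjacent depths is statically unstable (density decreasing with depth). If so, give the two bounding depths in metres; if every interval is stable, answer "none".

Evaluate Δρ/ρ₀ = −αΔT + βΔS across each adjacent pair:
  55–75 m: −αΔT+βΔS = −(2.5 × 10⁻⁴)(-2.8)+(8.2 × 10⁻⁴)(+2.30) = 2.6 × 10⁻³ → stable
  75–127 m: −αΔT+βΔS = −(2.5 × 10⁻⁴)(-3.5)+(8.2 × 10⁻⁴)(+0.05) = 9.2 × 10⁻⁴ → stable
  127–136 m: −αΔT+βΔS = −(2.5 × 10⁻⁴)(+2.4)+(8.2 × 10⁻⁴)(-2.64) = -2.8 × 10⁻³ → UNSTABLE
  136–197 m: −αΔT+βΔS = −(2.5 × 10⁻⁴)(-3.1)+(8.2 × 10⁻⁴)(+1.71) = 2.2 × 10⁻³ → stable
The 127–136 m interval has Δρ < 0: lighter water underlies denser water.

127–136 m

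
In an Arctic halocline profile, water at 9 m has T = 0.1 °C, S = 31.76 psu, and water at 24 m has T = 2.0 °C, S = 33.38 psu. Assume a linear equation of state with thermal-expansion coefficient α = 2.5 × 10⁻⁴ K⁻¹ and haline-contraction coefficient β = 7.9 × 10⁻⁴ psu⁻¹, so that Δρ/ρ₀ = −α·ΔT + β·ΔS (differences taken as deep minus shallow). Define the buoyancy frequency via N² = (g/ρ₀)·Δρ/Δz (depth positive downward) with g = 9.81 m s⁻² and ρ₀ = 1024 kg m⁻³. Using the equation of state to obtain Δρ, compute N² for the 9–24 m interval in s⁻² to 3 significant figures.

ΔT = +1.9 K, ΔS = +1.62 psu (deep − shallow).
Δρ/ρ₀ = −αΔT + βΔS = -4.75 × 10⁻⁴ + 1.2798 × 10⁻³ = 8.048 × 10⁻⁴, so Δρ ≈ 0.8241 kg m⁻³.
N² = (g/ρ₀)·Δρ/Δz = g·(Δρ/ρ₀)/Δz = 9.81 × 8.048 × 10⁻⁴ / 15 = 5.2634 × 10⁻⁴ s⁻² ≈ 5.26 × 10⁻⁴ s⁻².

5.26 × 10⁻⁴ s⁻²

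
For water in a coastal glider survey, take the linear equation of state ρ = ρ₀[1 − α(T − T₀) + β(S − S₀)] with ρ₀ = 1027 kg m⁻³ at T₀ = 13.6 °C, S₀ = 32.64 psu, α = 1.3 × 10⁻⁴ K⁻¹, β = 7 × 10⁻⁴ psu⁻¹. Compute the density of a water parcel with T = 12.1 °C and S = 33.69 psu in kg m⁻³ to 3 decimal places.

1027.955 kg m⁻³

T − T₀ = -1.5 K, S − S₀ = +1.05 psu.
Bracket = 1 − α·(-1.5) + β·(+1.05) = 1 + (9.30 × 10⁻⁴) = 1.0009300.
ρ = 1027 × 1.0009300 = 1027.955 kg m⁻³.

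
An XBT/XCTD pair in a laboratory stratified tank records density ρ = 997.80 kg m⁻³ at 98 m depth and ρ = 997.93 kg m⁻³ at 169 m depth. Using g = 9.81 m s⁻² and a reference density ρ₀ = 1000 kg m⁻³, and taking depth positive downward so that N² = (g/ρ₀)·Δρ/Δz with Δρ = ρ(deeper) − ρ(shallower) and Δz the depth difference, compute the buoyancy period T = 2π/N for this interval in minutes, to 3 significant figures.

24.7 min

Δρ = 997.93 − 997.80 = 0.13 kg m⁻³ over Δz = 169 − 98 = 71 m.
N² = (9.81/1000) × (0.13/71) = 1.7962 × 10⁻⁵ s⁻².
N = √(1.7962 × 10⁻⁵) = 4.2382 × 10⁻³ rad s⁻¹, so T = 2π/N = 1.4825 × 10³ s = 24.708 min ≈ 24.7 min.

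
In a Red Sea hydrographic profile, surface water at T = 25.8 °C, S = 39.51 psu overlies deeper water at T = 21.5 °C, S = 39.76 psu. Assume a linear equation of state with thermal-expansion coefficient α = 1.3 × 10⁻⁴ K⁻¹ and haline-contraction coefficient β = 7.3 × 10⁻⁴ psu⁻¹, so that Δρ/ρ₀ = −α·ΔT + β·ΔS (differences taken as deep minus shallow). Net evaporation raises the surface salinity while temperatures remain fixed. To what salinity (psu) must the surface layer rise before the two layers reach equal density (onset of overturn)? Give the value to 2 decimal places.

Neutral buoyancy requires −α(T_deep − T_surf) + β(S_deep − S_surf′) = 0.
S_surf′ = S_deep − (α/β)·ΔT = 39.76 − (1.3 × 10⁻⁴/7.3 × 10⁻⁴)·(-4.3) = 40.5258 psu.
Increase required: 40.5258 − 39.51 = 1.0158 psu.

40.53 psu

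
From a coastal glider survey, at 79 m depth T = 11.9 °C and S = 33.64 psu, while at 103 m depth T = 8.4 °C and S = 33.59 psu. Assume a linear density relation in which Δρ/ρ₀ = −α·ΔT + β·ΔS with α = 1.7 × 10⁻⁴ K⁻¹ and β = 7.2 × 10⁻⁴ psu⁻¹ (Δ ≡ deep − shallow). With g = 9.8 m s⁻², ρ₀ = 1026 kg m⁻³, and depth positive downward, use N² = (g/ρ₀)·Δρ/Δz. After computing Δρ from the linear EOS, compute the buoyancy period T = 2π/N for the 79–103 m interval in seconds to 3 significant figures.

416 s

ΔT = -3.5 K, ΔS = -0.05 psu (deep − shallow).
Δρ/ρ₀ = −αΔT + βΔS = 5.95 × 10⁻⁴ − 3.60 × 10⁻⁵ = 5.59 × 10⁻⁴, so Δρ ≈ 0.5735 kg m⁻³.
N² = (g/ρ₀)·Δρ/Δz = g·(Δρ/ρ₀)/Δz = 9.8 × 5.59 × 10⁻⁴ / 24 = 2.2826 × 10⁻⁴ s⁻².
N = √(2.2826 × 10⁻⁴) = 0.015108 rad s⁻¹ → T = 2π/N = 415.88 s ≈ 416 s.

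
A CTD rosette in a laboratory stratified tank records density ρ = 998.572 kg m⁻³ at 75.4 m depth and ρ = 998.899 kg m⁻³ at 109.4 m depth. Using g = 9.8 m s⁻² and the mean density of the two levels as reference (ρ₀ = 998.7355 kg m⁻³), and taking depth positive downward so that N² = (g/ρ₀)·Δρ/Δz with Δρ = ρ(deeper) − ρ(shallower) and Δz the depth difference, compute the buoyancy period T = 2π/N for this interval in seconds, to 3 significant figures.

Δρ = 998.899 − 998.572 = 0.327 kg m⁻³ over Δz = 109.4 − 75.4 = 34 m.
N² = (9.8/998.7355) × (0.327/34) = 9.4372 × 10⁻⁵ s⁻².
N = √(9.4372 × 10⁻⁵) = 9.7145 × 10⁻³ rad s⁻¹, so T = 2π/N = 646.78 s ≈ 647 s.

647 s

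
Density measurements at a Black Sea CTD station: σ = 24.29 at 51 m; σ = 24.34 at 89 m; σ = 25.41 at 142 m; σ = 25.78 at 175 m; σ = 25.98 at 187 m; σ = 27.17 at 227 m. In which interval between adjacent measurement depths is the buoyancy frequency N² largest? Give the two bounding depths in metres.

Compute the density gradient over each adjacent pair:
  51–89 m: Δρ/Δz = 0.05/38 = 1.3 × 10⁻³ kg m⁻⁴
  89–142 m: Δρ/Δz = 1.07/53 = 0.020 kg m⁻⁴
  142–175 m: Δρ/Δz = 0.37/33 = 0.011 kg m⁻⁴
  175–187 m: Δρ/Δz = 0.20/12 = 0.017 kg m⁻⁴
  187–227 m: Δρ/Δz = 1.19/40 = 0.030 kg m⁻⁴
The largest gradient is in the 187–227 m interval — the pycnocline.

187–227 m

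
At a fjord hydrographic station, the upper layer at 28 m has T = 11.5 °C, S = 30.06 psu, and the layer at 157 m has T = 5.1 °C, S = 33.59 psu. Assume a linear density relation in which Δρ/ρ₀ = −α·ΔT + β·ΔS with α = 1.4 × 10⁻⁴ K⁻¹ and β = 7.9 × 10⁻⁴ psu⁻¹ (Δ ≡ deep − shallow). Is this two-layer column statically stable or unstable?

stable

ΔT = 5.1 − 11.5 = -6.4 K and ΔS = 33.59 − 30.06 = +3.53 psu (deep − shallow).
−αΔT = 8.96 × 10⁻⁴; βΔS = 2.7887 × 10⁻³; sum Δρ/ρ₀ = 3.6847 × 10⁻³.
Δρ/ρ₀ > 0, so Δρ > 0: deeper water is denser → statically stable.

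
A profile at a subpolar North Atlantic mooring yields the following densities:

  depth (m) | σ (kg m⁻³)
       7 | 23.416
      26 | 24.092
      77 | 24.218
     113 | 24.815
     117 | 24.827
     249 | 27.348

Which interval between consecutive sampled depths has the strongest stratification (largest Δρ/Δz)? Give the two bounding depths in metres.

Compute the density gradient over each adjacent pair:
  7–26 m: Δρ/Δz = 0.676/19 = 0.036 kg m⁻⁴
  26–77 m: Δρ/Δz = 0.126/51 = 2.5 × 10⁻³ kg m⁻⁴
  77–113 m: Δρ/Δz = 0.597/36 = 0.017 kg m⁻⁴
  113–117 m: Δρ/Δz = 0.012/4 = 3.0 × 10⁻³ kg m⁻⁴
  117–249 m: Δρ/Δz = 2.521/132 = 0.019 kg m⁻⁴
The largest gradient is in the 7–26 m interval — the pycnocline.

7–26 m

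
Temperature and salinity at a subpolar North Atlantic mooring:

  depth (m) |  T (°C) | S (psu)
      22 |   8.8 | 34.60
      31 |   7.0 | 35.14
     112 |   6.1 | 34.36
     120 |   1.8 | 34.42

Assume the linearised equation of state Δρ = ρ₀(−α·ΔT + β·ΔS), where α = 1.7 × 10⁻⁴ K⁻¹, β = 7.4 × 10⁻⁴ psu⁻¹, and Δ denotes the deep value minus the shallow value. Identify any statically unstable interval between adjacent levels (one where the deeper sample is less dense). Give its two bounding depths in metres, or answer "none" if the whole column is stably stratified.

31–112 m

Evaluate Δρ/ρ₀ = −αΔT + βΔS across each adjacent pair:
  22–31 m: −αΔT+βΔS = −(1.7 × 10⁻⁴)(-1.8)+(7.4 × 10⁻⁴)(+0.54) = 7.1 × 10⁻⁴ → stable
  31–112 m: −αΔT+βΔS = −(1.7 × 10⁻⁴)(-0.9)+(7.4 × 10⁻⁴)(-0.78) = -4.2 × 10⁻⁴ → UNSTABLE
  112–120 m: −αΔT+βΔS = −(1.7 × 10⁻⁴)(-4.3)+(7.4 × 10⁻⁴)(+0.06) = 7.8 × 10⁻⁴ → stable
The 31–112 m interval has Δρ < 0: lighter water underlies denser water.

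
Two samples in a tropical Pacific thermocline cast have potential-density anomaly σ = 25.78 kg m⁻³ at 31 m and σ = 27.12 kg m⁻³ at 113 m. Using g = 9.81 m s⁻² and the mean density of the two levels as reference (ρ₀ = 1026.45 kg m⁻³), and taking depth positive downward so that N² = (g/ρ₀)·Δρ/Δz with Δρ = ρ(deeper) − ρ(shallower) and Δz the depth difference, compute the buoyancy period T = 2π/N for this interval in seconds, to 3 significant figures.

Δρ = 1027.12 − 1025.78 = 1.34 kg m⁻³ over Δz = 113 − 31 = 82 m.
N² = (9.81/1026.45) × (1.34/82) = 1.5618 × 10⁻⁴ s⁻².
N = √(1.5618 × 10⁻⁴) = 0.012497 rad s⁻¹, so T = 2π/N = 502.78 s ≈ 503 s.

503 s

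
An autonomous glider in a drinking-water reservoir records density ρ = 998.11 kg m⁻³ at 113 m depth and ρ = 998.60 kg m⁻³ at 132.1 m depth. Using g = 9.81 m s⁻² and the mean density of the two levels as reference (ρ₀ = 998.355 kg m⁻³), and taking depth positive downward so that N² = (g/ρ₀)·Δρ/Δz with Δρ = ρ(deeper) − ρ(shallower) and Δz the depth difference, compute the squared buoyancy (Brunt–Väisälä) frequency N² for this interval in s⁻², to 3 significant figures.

2.52 × 10⁻⁴ s⁻²

Δρ = 998.60 − 998.11 = 0.49 kg m⁻³ over Δz = 132.1 − 113 = 19.1 m.
N² = (9.81/998.355) × (0.49/19.1) = 2.5208 × 10⁻⁴ s⁻² ≈ 2.52 × 10⁻⁴ s⁻².
Since Δρ > 0 the layer is stably stratified.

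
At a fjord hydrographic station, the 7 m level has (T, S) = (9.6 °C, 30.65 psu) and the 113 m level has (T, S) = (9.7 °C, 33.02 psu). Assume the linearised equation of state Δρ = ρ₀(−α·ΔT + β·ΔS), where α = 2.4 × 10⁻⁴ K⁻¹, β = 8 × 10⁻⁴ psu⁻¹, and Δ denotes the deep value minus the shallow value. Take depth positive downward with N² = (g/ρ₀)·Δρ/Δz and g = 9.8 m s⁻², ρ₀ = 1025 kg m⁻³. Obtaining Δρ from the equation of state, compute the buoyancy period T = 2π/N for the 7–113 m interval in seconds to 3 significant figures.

ΔT = +0.1 K, ΔS = +2.37 psu (deep − shallow).
Δρ/ρ₀ = −αΔT + βΔS = -2.40 × 10⁻⁵ + 1.896 × 10⁻³ = 1.872 × 10⁻³, so Δρ ≈ 1.919 kg m⁻³.
N² = (g/ρ₀)·Δρ/Δz = g·(Δρ/ρ₀)/Δz = 9.8 × 1.872 × 10⁻³ / 106 = 1.7307 × 10⁻⁴ s⁻².
N = √(1.7307 × 10⁻⁴) = 0.013156 rad s⁻¹ → T = 2π/N = 477.59 s ≈ 478 s.

478 s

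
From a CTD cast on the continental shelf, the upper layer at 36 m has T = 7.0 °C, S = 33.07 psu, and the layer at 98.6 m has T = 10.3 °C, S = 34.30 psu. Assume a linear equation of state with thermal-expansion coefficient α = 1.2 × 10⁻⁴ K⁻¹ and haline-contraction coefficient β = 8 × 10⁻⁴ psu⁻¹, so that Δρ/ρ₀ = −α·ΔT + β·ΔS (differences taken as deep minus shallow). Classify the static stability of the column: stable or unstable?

ΔT = 10.3 − 7.0 = +3.3 K and ΔS = 34.30 − 33.07 = +1.23 psu (deep − shallow).
−αΔT = -3.96 × 10⁻⁴; βΔS = 9.84 × 10⁻⁴; sum Δρ/ρ₀ = 5.88 × 10⁻⁴.
Δρ/ρ₀ > 0, so Δρ > 0: deeper water is denser → statically stable.

stable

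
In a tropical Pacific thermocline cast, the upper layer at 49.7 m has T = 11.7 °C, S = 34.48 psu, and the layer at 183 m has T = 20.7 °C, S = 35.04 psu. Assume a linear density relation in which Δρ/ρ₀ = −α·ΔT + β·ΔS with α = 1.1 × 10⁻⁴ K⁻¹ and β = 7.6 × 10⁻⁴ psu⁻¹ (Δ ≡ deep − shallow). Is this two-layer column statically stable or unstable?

ΔT = 20.7 − 11.7 = +9.0 K and ΔS = 35.04 − 34.48 = +0.56 psu (deep − shallow).
−αΔT = -9.90 × 10⁻⁴; βΔS = 4.256 × 10⁻⁴; sum Δρ/ρ₀ = -5.644 × 10⁻⁴.
Δρ/ρ₀ < 0, so Δρ < 0: deeper water is lighter → statically unstable; the column would overturn.

unstable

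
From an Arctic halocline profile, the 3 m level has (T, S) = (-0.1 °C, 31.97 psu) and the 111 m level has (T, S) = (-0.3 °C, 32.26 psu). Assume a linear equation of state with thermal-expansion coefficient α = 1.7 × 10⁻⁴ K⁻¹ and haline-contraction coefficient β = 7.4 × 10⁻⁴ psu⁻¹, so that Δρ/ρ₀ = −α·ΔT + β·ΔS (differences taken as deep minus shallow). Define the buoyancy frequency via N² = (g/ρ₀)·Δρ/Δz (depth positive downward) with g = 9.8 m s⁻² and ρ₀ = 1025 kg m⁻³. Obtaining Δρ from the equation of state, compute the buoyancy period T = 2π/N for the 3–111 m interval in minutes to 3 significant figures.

22.0 min

ΔT = -0.2 K, ΔS = +0.29 psu (deep − shallow).
Δρ/ρ₀ = −αΔT + βΔS = 3.40 × 10⁻⁵ + 2.146 × 10⁻⁴ = 2.486 × 10⁻⁴, so Δρ ≈ 0.2548 kg m⁻³.
N² = (g/ρ₀)·Δρ/Δz = g·(Δρ/ρ₀)/Δz = 9.8 × 2.486 × 10⁻⁴ / 108 = 2.2558 × 10⁻⁵ s⁻².
N = √(2.2558 × 10⁻⁵) = 4.7495 × 10⁻³ rad s⁻¹ → T = 2π/N = 1.3229 × 10³ s = 22.048 min ≈ 22.0 min.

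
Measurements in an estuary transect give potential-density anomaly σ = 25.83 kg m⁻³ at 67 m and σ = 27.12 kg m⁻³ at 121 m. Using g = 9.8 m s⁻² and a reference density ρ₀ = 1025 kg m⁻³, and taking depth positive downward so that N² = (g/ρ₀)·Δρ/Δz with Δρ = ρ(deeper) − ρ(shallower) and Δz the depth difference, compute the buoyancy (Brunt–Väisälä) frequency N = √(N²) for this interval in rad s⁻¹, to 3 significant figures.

0.0151 rad s⁻¹

Δρ = 1027.12 − 1025.83 = 1.29 kg m⁻³ over Δz = 121 − 67 = 54 m.
N² = (9.8/1025) × (1.29/54) = 2.2840 × 10⁻⁴ s⁻².
N = √(2.2840 × 10⁻⁴) = 0.015113 rad s⁻¹ ≈ 0.0151 rad s⁻¹.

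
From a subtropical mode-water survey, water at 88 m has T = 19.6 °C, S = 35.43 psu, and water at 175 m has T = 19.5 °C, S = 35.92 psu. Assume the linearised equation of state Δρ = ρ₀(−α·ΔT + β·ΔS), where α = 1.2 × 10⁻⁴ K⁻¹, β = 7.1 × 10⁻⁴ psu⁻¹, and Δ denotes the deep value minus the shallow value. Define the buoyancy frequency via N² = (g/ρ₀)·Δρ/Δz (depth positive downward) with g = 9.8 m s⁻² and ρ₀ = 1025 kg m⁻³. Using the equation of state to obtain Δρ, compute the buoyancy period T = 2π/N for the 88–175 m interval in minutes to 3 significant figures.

ΔT = -0.1 K, ΔS = +0.49 psu (deep − shallow).
Δρ/ρ₀ = −αΔT + βΔS = 1.20 × 10⁻⁵ + 3.479 × 10⁻⁴ = 3.599 × 10⁻⁴, so Δρ ≈ 0.3689 kg m⁻³.
N² = (g/ρ₀)·Δρ/Δz = g·(Δρ/ρ₀)/Δz = 9.8 × 3.599 × 10⁻⁴ / 87 = 4.0540 × 10⁻⁵ s⁻².
N = √(4.0540 × 10⁻⁵) = 6.3671 × 10⁻³ rad s⁻¹ → T = 2π/N = 986.82 s = 16.447 min ≈ 16.4 min.

16.4 min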